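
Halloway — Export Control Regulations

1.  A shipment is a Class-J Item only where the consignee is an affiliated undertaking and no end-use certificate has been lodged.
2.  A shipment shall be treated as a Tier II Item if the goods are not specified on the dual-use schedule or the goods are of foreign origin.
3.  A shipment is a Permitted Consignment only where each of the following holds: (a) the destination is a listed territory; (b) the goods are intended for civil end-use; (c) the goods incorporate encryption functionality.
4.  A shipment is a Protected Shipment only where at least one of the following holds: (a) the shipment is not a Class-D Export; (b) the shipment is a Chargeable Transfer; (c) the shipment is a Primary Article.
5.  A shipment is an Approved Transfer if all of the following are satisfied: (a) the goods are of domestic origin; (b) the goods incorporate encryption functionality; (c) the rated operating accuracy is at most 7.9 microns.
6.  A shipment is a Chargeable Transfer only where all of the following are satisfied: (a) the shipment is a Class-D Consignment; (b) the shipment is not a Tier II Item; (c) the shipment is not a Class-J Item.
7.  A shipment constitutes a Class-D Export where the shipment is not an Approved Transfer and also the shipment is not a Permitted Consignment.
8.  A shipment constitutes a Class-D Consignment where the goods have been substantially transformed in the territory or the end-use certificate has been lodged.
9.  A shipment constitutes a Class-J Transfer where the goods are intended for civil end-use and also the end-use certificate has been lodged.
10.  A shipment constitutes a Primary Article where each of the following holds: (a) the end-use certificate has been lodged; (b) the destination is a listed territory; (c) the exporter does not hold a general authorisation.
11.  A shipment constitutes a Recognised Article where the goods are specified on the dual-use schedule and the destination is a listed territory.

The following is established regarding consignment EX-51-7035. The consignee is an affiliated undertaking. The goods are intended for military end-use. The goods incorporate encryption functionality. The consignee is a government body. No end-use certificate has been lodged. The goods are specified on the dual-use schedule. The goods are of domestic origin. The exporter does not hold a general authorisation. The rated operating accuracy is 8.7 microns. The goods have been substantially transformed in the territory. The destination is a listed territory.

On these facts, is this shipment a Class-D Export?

Yes

paragraph 5 — Approved Transfer: [the goods are of domestic origin? yes] AND [the goods incorporate encryption functionality? yes] AND [rated operating accuracy: 8.7 microns ≤ 7.9 microns? no] → not satisfied.
paragraph 3 — Permitted Consignment: [the destination is a listed territory? yes] AND [the goods are intended for civil end-use? no] AND [the goods incorporate encryption functionality? yes] → not satisfied.
paragraph 7 — Class-D Export: [not an Approved Transfer (paragraph 5)? yes] AND [not a Permitted Consignment (paragraph 3)? yes] → satisfied.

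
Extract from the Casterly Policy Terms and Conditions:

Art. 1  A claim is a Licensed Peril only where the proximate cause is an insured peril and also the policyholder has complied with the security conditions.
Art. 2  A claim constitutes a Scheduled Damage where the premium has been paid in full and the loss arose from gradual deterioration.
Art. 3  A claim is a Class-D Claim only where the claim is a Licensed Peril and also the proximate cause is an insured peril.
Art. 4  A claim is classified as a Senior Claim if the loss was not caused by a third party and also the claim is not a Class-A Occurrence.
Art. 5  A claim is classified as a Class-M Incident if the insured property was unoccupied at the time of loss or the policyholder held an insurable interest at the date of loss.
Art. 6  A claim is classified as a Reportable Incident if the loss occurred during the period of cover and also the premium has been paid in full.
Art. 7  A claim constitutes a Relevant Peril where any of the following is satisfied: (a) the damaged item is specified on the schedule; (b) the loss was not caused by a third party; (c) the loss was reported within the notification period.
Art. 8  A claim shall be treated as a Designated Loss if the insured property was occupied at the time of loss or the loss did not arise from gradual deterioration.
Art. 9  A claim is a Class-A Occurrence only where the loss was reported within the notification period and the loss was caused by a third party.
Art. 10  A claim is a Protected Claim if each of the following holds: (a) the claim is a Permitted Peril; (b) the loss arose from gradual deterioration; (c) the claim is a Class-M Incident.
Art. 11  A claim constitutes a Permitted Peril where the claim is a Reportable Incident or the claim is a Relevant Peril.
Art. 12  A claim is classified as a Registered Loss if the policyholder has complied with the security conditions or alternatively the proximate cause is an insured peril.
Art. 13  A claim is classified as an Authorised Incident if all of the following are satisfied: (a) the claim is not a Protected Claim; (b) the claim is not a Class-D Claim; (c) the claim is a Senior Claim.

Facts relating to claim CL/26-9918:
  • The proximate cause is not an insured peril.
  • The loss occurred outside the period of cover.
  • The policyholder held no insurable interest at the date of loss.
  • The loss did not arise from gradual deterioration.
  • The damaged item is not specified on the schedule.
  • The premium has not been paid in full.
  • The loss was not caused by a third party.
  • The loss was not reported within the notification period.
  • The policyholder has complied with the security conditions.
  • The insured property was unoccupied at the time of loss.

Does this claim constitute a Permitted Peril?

article 6 — Reportable Incident: [the loss occurred during the period of cover? no] AND [the premium has been paid in full? no] → not satisfied.
article 7 — Relevant Peril: [the damaged item is specified on the schedule? no] OR [the loss was not caused by a third party? yes] OR [the loss was reported within the notification period? no] → satisfied.
article 11 — Permitted Peril: [Reportable Incident (article 6)? no] OR [Relevant Peril (article 7)? yes] → satisfied.

Yes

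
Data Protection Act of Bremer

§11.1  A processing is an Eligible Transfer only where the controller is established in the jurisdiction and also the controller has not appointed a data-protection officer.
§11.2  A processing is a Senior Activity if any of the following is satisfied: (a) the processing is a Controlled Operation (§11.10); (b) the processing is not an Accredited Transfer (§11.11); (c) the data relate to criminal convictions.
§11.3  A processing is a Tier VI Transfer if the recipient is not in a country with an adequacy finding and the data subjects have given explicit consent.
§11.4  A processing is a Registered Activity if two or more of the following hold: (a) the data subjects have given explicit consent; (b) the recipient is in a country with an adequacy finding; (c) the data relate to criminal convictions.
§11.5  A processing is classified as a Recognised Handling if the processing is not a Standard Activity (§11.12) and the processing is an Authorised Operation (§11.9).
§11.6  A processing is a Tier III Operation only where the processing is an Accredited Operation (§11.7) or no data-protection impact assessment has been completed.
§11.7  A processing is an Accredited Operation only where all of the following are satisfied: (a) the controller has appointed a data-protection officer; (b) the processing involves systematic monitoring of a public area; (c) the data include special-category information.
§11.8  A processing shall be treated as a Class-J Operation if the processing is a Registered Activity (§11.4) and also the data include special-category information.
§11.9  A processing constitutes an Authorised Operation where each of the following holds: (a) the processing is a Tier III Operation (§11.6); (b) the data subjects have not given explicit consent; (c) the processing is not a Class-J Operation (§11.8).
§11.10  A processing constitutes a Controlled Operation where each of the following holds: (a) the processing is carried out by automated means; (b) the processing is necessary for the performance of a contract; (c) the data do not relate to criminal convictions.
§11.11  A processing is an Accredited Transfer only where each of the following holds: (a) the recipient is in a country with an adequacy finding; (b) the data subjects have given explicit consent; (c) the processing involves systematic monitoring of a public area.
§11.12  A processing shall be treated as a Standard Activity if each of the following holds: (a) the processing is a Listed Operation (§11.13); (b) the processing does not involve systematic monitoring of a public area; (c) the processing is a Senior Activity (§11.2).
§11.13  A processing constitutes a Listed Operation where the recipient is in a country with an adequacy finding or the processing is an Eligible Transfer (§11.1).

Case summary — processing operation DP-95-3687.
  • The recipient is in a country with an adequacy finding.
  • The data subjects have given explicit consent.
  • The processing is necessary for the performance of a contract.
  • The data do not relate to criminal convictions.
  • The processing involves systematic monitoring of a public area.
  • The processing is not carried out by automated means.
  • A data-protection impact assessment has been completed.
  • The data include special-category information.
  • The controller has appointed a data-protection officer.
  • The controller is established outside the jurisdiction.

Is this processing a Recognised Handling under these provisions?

No

§11.1 — Eligible Transfer: [the controller is established in the jurisdiction? no] AND [the controller has not appointed a data-protection officer? no] → not satisfied.
§11.13 — Listed Operation: [the recipient is in a country with an adequacy finding? yes] OR [Eligible Transfer (§11.1)? no] → satisfied.
§11.10 — Controlled Operation: [the processing is carried out by automated means? no] AND [the processing is necessary for the performance of a contract? yes] AND [the data do not relate to criminal convictions? yes] → not satisfied.
§11.11 — Accredited Transfer: [the recipient is in a country with an adequacy finding? yes] AND [the data subjects have given explicit consent? yes] AND [the processing involves systematic monitoring of a public area? yes] → satisfied.
§11.2 — Senior Activity: [Controlled Operation (§11.10)? no] OR [not an Accredited Transfer (§11.11)? no] OR [the data relate to criminal convictions? no] → not satisfied.
§11.12 — Standard Activity: [Listed Operation (§11.13)? yes] AND [the processing does not involve systematic monitoring of a public area? no] AND [Senior Activity (§11.2)? no] → not satisfied.
§11.7 — Accredited Operation: [the controller has appointed a data-protection officer? yes] AND [the processing involves systematic monitoring of a public area? yes] AND [the data include special-category information? yes] → satisfied.
§11.6 — Tier III Operation: [Accredited Operation (§11.7)? yes] OR [no data-protection impact assessment has been completed? no] → satisfied.
§11.4 — Registered Activity: the data subjects have given explicit consent? yes; the recipient is in a country with an adequacy finding? yes; the data relate to criminal convictions? no — 2 of 3 hold (need ≥2) → satisfied.
§11.8 — Class-J Operation: [Registered Activity (§11.4)? yes] AND [the data include special-category information? yes] → satisfied.
§11.9 — Authorised Operation: [Tier III Operation (§11.6)? yes] AND [the data subjects have not given explicit consent? no] AND [not a Class-J Operation (§11.8)? no] → not satisfied.
§11.5 — Recognised Handling: [not a Standard Activity (§11.12)? yes] AND [Authorised Operation (§11.9)? no] → not satisfied.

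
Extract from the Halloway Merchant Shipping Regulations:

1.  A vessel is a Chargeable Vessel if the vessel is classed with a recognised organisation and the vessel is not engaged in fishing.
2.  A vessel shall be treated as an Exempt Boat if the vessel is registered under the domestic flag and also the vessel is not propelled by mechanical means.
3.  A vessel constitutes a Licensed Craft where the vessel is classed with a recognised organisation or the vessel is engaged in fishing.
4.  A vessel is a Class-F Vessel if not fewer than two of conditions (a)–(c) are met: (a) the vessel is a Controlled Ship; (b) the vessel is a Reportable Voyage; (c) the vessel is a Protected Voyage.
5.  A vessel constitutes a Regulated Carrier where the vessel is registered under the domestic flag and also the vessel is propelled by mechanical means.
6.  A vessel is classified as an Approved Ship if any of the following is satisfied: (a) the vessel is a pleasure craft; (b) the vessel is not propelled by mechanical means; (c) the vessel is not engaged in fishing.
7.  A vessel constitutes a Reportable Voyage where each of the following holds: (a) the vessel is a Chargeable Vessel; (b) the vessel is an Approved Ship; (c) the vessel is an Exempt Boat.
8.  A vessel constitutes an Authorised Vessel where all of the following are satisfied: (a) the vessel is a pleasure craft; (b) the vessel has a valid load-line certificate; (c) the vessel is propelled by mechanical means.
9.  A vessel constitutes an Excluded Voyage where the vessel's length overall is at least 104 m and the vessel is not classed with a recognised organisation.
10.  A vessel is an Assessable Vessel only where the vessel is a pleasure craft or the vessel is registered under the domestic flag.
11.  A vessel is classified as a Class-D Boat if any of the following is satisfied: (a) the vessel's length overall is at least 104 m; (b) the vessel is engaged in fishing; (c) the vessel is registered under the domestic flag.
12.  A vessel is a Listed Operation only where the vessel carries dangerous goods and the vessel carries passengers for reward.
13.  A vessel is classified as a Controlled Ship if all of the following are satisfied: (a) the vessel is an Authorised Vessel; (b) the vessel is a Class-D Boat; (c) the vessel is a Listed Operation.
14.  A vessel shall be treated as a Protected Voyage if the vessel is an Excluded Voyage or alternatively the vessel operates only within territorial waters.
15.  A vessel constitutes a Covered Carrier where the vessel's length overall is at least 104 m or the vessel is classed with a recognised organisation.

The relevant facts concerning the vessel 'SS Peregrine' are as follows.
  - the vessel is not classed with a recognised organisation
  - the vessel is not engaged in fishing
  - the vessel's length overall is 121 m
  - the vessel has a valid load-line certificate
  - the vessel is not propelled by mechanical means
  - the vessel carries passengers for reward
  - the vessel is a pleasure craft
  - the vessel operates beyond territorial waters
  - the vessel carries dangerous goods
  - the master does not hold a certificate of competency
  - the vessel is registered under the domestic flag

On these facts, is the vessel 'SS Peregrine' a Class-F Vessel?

paragraph 8 — Authorised Vessel: [the vessel is a pleasure craft? yes] AND [the vessel has a valid load-line certificate? yes] AND [the vessel is propelled by mechanical means? no] → not satisfied.
paragraph 11 — Class-D Boat: [vessel's length overall: 121 m ≥ 104 m? yes] OR [the vessel is engaged in fishing? no] OR [the vessel is registered under the domestic flag? yes] → satisfied.
paragraph 12 — Listed Operation: [the vessel carries dangerous goods? yes] AND [the vessel carries passengers for reward? yes] → satisfied.
paragraph 13 — Controlled Ship: [Authorised Vessel (paragraph 8)? no] AND [Class-D Boat (paragraph 11)? yes] AND [Listed Operation (paragraph 12)? yes] → not satisfied.
paragraph 1 — Chargeable Vessel: [the vessel is classed with a recognised organisation? no] AND [the vessel is not engaged in fishing? yes] → not satisfied.
paragraph 6 — Approved Ship: [the vessel is a pleasure craft? yes] OR [the vessel is not propelled by mechanical means? yes] OR [the vessel is not engaged in fishing? yes] → satisfied.
paragraph 2 — Exempt Boat: [the vessel is registered under the domestic flag? yes] AND [the vessel is not propelled by mechanical means? yes] → satisfied.
paragraph 7 — Reportable Voyage: [Chargeable Vessel (paragraph 1)? no] AND [Approved Ship (paragraph 6)? yes] AND [Exempt Boat (paragraph 2)? yes] → not satisfied.
paragraph 9 — Excluded Voyage: [vessel's length overall: 121 m ≥ 104 m? yes] AND [the vessel is not classed with a recognised organisation? yes] → satisfied.
paragraph 14 — Protected Voyage: [Excluded Voyage (paragraph 9)? yes] OR [the vessel operates only within territorial waters? no] → satisfied.
paragraph 4 — Class-F Vessel: Controlled Ship (paragraph 13)? no; Reportable Voyage (paragraph 7)? no; Protected Voyage (paragraph 14)? yes — 1 of 3 hold (need ≥2) → not satisfied.

No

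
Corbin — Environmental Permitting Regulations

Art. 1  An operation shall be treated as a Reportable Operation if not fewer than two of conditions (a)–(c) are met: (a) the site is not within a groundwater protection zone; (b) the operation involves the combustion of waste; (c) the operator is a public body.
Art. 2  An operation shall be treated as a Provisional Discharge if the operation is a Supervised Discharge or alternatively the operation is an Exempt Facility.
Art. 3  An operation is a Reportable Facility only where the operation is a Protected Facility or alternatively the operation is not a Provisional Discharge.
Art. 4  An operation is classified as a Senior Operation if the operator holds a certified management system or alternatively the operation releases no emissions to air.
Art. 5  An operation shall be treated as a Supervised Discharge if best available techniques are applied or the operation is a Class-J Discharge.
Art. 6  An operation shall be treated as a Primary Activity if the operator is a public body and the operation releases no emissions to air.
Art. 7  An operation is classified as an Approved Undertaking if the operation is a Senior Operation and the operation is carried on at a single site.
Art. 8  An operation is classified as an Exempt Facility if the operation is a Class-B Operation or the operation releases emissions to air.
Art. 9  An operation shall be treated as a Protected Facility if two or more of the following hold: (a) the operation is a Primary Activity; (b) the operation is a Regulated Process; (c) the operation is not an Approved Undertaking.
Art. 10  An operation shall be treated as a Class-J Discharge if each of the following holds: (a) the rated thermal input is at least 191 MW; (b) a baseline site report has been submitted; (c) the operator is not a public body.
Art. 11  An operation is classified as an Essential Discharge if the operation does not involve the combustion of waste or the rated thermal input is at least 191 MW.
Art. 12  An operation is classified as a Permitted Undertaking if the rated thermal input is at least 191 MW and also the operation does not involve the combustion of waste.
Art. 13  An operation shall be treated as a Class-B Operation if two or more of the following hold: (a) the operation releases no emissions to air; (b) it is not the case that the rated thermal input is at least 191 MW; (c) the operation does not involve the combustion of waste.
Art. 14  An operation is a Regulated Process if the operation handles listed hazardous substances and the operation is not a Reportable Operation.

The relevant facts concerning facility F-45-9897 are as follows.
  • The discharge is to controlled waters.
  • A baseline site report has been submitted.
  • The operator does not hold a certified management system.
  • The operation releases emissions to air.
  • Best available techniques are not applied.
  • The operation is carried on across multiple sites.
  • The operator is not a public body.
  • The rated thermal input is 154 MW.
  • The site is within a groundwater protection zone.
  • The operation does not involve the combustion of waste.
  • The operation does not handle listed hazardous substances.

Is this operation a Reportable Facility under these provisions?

article 6 — Primary Activity: [the operator is a public body? no] AND [the operation releases no emissions to air? no] → not satisfied.
article 1 — Reportable Operation: the site is not within a groundwater protection zone? no; the operation involves the combustion of waste? no; the operator is a public body? no — 0 of 3 hold (need ≥2) → not satisfied.
article 14 — Regulated Process: [the operation handles listed hazardous substances? no] AND [not a Reportable Operation (article 1)? yes] → not satisfied.
article 4 — Senior Operation: [the operator holds a certified management system? no] OR [the operation releases no emissions to air? no] → not satisfied.
article 7 — Approved Undertaking: [Senior Operation (article 4)? no] AND [the operation is carried on at a single site? no] → not satisfied.
article 9 — Protected Facility: Primary Activity (article 6)? no; Regulated Process (article 14)? no; not an Approved Undertaking (article 7)? yes — 1 of 3 hold (need ≥2) → not satisfied.
article 10 — Class-J Discharge: [rated thermal input: 154 MW ≥ 191 MW? no] AND [a baseline site report has been submitted? yes] AND [the operator is not a public body? yes] → not satisfied.
article 5 — Supervised Discharge: [best available techniques are applied? no] OR [Class-J Discharge (article 10)? no] → not satisfied.
article 13 — Class-B Operation: the operation releases no emissions to air? no; rated thermal input: 154 MW ≥ 191 MW? no, so negated condition yes; the operation does not involve the combustion of waste? yes — 2 of 3 hold (need ≥2) → satisfied.
article 8 — Exempt Facility: [Class-B Operation (article 13)? yes] OR [the operation releases emissions to air? yes] → satisfied.
article 2 — Provisional Discharge: [Supervised Discharge (article 5)? no] OR [Exempt Facility (article 8)? yes] → satisfied.
article 3 — Reportable Facility: [Protected Facility (article 9)? no] OR [not a Provisional Discharge (article 2)? no] → not satisfied.

No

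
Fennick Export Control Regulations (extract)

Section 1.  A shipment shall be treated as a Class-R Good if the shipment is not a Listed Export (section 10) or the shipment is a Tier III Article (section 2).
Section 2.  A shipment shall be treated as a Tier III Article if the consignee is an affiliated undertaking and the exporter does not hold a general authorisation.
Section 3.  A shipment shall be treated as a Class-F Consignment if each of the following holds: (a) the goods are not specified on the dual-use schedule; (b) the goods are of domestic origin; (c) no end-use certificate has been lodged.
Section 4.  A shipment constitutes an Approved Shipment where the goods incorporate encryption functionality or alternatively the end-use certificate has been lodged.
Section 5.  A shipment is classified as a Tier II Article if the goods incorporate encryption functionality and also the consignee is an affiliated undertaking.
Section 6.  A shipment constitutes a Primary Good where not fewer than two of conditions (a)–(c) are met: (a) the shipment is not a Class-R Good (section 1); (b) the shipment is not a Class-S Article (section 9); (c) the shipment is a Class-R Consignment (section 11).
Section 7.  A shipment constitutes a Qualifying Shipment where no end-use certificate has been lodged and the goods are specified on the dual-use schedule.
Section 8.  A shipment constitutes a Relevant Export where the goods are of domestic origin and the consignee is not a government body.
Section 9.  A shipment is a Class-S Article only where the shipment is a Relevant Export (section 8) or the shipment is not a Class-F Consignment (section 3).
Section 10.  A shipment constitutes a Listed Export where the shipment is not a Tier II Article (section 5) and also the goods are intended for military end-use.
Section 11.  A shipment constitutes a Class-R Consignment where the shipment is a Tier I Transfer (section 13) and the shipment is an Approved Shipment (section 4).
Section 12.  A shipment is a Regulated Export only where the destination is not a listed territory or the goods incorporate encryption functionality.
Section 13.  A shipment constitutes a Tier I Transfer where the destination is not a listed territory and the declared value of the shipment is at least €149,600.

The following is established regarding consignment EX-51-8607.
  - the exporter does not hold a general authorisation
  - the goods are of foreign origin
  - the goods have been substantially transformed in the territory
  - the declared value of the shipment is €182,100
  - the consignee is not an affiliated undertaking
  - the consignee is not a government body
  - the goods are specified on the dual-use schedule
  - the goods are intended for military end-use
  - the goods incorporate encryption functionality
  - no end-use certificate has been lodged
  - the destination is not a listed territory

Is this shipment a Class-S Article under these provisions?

section 8 — Relevant Export: [the goods are of domestic origin? no] AND [the consignee is not a government body? yes] → not satisfied.
section 3 — Class-F Consignment: [the goods are not specified on the dual-use schedule? no] AND [the goods are of domestic origin? no] AND [no end-use certificate has been lodged? yes] → not satisfied.
section 9 — Class-S Article: [Relevant Export (section 8)? no] OR [not a Class-F Consignment (section 3)? yes] → satisfied.

Yes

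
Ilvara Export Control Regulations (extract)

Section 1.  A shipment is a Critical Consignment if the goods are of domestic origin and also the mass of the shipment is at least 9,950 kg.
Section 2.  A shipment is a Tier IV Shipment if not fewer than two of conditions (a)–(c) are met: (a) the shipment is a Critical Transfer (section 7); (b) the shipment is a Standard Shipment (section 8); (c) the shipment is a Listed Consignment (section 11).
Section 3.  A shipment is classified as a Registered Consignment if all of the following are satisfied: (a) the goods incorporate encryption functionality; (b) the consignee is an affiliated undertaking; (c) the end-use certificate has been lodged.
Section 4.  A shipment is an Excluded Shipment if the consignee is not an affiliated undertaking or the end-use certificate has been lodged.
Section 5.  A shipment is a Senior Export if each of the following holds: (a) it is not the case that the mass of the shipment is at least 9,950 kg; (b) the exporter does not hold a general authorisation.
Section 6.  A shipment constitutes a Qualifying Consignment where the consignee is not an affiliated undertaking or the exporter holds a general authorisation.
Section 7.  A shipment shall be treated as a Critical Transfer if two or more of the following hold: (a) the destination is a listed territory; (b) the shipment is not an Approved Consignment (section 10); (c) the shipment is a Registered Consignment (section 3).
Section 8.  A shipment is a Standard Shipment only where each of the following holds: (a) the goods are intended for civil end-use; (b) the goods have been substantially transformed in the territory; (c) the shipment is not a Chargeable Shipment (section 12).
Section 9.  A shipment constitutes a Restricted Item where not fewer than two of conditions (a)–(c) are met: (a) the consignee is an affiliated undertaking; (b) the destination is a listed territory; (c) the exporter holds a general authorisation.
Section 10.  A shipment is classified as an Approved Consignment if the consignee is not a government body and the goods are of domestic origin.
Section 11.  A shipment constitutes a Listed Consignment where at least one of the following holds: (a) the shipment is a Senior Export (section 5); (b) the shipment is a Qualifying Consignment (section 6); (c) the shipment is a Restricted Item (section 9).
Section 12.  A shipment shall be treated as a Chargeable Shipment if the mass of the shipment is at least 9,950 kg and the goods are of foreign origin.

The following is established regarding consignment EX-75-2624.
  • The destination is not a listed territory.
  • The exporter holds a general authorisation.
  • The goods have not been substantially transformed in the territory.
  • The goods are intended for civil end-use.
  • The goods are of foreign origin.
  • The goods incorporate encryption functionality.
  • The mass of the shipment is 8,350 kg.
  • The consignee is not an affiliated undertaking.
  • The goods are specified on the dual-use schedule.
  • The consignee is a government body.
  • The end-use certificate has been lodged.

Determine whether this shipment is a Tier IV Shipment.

No

Under section 10: the consignee is not a government body? no; and the goods are of domestic origin? no. So the shipment is not an Approved Consignment.
Under section 3: the goods incorporate encryption functionality? yes; and the consignee is an affiliated undertaking? no; and the end-use certificate has been lodged? yes. So the shipment is not a Registered Consignment.
Under section 7: the destination is a listed territory? no; not an Approved Consignment (section 10)? yes; Registered Consignment (section 3)? no — 1 of 3 hold (need ≥2) → not satisfied.
Under section 12: mass of the shipment: 8,350 kg ≥ 9,950 kg? no; and the goods are of foreign origin? yes. So the shipment is not a Chargeable Shipment.
Under section 8: the goods are intended for civil end-use? yes; and the goods have been substantially transformed in the territory? no; and not a Chargeable Shipment (section 12)? yes. So the shipment is not a Standard Shipment.
Under section 5: mass of the shipment: 8,350 kg ≥ 9,950 kg? no, so negated condition yes; and the exporter does not hold a general authorisation? no. So the shipment is not a Senior Export.
Under section 6: the consignee is not an affiliated undertaking? yes; or the exporter holds a general authorisation? yes. So the shipment is a Qualifying Consignment.
Under section 9: the consignee is an affiliated undertaking? no; the destination is a listed territory? no; the exporter holds a general authorisation? yes — 1 of 3 hold (need ≥2) → not satisfied.
Under section 11: Senior Export (section 5)? no; or Qualifying Consignment (section 6)? yes; or Restricted Item (section 9)? no. So the shipment is a Listed Consignment.
Under section 2: Critical Transfer (section 7)? no; Standard Shipment (section 8)? no; Listed Consignment (section 11)? yes — 1 of 3 hold (need ≥2) → not satisfied.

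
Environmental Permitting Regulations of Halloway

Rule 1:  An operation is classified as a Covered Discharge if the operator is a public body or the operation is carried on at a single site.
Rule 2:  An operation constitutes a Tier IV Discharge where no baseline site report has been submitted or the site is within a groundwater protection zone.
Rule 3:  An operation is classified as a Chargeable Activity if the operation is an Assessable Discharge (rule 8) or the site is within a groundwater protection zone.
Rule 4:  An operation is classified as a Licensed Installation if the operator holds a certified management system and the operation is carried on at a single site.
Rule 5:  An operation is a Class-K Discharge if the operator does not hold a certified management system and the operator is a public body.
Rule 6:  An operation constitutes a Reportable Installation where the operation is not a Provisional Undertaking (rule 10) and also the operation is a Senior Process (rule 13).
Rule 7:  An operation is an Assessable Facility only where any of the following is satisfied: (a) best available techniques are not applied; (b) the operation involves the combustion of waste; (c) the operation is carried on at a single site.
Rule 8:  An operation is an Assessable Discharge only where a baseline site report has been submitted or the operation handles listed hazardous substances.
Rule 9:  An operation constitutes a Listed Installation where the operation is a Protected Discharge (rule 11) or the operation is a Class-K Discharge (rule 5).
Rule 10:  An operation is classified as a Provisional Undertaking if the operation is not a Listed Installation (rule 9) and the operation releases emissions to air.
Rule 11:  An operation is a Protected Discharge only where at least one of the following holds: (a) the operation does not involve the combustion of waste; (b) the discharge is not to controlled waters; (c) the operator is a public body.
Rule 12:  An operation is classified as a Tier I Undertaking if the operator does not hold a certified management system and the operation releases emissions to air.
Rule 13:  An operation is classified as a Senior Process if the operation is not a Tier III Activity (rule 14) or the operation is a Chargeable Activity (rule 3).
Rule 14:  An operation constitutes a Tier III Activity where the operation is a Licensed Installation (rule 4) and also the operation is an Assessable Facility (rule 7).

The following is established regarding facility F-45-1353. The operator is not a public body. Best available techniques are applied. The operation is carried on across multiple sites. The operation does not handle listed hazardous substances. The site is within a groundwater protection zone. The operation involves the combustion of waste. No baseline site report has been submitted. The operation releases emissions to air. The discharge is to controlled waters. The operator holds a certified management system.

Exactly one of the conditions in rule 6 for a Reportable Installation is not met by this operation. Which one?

Provisional Undertaking

rule 11 — Protected Discharge: [the operation does not involve the combustion of waste? no] OR [the discharge is not to controlled waters? no] OR [the operator is a public body? no] → not satisfied.
rule 5 — Class-K Discharge: [the operator does not hold a certified management system? no] AND [the operator is a public body? no] → not satisfied.
rule 9 — Listed Installation: [Protected Discharge (rule 11)? no] OR [Class-K Discharge (rule 5)? no] → not satisfied.
rule 10 — Provisional Undertaking: [not a Listed Installation (rule 9)? yes] AND [the operation releases emissions to air? yes] → satisfied.
rule 4 — Licensed Installation: [the operator holds a certified management system? yes] AND [the operation is carried on at a single site? no] → not satisfied.
rule 7 — Assessable Facility: [best available techniques are not applied? no] OR [the operation involves the combustion of waste? yes] OR [the operation is carried on at a single site? no] → satisfied.
rule 14 — Tier III Activity: [Licensed Installation (rule 4)? no] AND [Assessable Facility (rule 7)? yes] → not satisfied.
rule 8 — Assessable Discharge: [a baseline site report has been submitted? no] OR [the operation handles listed hazardous substances? no] → not satisfied.
rule 3 — Chargeable Activity: [Assessable Discharge (rule 8)? no] OR [the site is within a groundwater protection zone? yes] → satisfied.
rule 13 — Senior Process: [not a Tier III Activity (rule 14)? yes] OR [Chargeable Activity (rule 3)? yes] → satisfied.
rule 6 — Reportable Installation: [not a Provisional Undertaking (rule 10)? no] AND [Senior Process (rule 13)? yes] → not satisfied.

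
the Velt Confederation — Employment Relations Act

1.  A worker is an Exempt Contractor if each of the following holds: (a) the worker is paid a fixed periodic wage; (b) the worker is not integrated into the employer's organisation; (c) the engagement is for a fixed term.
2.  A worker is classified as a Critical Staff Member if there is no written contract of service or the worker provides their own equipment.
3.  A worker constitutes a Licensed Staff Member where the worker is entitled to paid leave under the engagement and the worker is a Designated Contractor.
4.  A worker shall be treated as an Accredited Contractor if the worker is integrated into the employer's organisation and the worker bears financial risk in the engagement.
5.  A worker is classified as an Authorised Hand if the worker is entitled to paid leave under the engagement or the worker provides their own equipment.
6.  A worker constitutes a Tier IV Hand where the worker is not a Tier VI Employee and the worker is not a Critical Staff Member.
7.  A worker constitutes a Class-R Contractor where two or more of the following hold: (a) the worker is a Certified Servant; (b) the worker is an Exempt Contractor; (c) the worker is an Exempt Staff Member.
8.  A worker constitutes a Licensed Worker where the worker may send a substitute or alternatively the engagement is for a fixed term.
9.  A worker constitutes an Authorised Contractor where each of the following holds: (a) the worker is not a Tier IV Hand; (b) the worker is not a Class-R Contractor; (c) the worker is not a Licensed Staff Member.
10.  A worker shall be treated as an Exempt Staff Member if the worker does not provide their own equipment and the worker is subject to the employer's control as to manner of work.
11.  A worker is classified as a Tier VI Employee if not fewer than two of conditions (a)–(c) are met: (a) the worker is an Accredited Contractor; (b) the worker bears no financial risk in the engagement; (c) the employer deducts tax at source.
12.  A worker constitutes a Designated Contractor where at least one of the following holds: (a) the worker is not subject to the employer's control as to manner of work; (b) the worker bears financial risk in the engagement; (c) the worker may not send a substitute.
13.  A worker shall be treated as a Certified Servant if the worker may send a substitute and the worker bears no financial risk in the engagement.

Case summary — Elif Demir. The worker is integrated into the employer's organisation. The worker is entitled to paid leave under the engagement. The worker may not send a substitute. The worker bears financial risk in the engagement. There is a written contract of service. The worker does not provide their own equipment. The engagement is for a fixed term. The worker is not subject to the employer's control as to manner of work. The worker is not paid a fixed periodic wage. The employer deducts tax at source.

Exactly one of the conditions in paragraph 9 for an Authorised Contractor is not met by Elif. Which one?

Under paragraph 4: the worker is integrated into the employer's organisation? yes; and the worker bears financial risk in the engagement? yes. So the worker is an Accredited Contractor.
Under paragraph 11: Accredited Contractor (paragraph 4)? yes; the worker bears no financial risk in the engagement? no; the employer deducts tax at source? yes — 2 of 3 hold (need ≥2) → satisfied.
Under paragraph 2: there is no written contract of service? no; or the worker provides their own equipment? no. So the worker is not a Critical Staff Member.
Under paragraph 6: not a Tier VI Employee (paragraph 11)? no; and not a Critical Staff Member (paragraph 2)? yes. So the worker is not a Tier IV Hand.
Under paragraph 13: the worker may send a substitute? no; and the worker bears no financial risk in the engagement? no. So the worker is not a Certified Servant.
Under paragraph 1: the worker is paid a fixed periodic wage? no; and the worker is not integrated into the employer's organisation? no; and the engagement is for a fixed term? yes. So the worker is not an Exempt Contractor.
Under paragraph 10: the worker does not provide their own equipment? yes; and the worker is subject to the employer's control as to manner of work? no. So the worker is not an Exempt Staff Member.
Under paragraph 7: Certified Servant (paragraph 13)? no; Exempt Contractor (paragraph 1)? no; Exempt Staff Member (paragraph 10)? no — 0 of 3 hold (need ≥2) → not satisfied.
Under paragraph 12: the worker is not subject to the employer's control as to manner of work? yes; or the worker bears financial risk in the engagement? yes; or the worker may not send a substitute? yes. So the worker is a Designated Contractor.
Under paragraph 3: the worker is entitled to paid leave under the engagement? yes; and Designated Contractor (paragraph 12)? yes. So the worker is a Licensed Staff Member.
Under paragraph 9: not a Tier IV Hand (paragraph 6)? yes; and not a Class-R Contractor (paragraph 7)? yes; and not a Licensed Staff Member (paragraph 3)? no. So the worker is not an Authorised Contractor.

Licensed Staff Member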